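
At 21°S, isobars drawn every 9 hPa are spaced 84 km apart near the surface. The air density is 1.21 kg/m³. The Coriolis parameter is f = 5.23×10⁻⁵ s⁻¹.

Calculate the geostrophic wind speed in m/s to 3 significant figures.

169 m/s

Pressure gradient: |∂P/∂n| = 900 Pa / 84000 m = 1.07×10⁻² Pa/m
Geostrophic balance (pressure-gradient force = Coriolis force):
V_g = (1/(fρ)) |∂P/∂n| = 1.07×10⁻² / (5.23×10⁻⁵ × 1.21) = 169 m/s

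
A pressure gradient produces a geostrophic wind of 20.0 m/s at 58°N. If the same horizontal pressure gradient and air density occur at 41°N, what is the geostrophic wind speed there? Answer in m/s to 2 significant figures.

26 m/s

With the same pressure gradient and density, V_g ∝ 1/f ∝ 1/sin φ.
V₂ = V₁ · sin φ₁ / sin φ₂ = 20.0 × sin 58° / sin 41°
V₂ = 20.0 × 0.8480/0.6561 = 26 m/s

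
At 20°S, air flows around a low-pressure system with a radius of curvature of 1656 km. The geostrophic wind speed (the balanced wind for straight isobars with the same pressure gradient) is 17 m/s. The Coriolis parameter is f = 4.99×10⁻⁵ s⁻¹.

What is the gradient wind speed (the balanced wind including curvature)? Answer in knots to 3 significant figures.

Around a low, centrifugal force acts outward with Coriolis, so pressure-gradient force balances both:
(1/ρ)|∂P/∂n| = fV + V²/R  →  V² + fR·V − fR·V_g = 0
With fR = 4.99×10⁻⁵ × 1656×10³ m = 82.6 m/s:
V = [−fR + √((fR)² + 4 fR V_g)]/2 = [−82.6 + √(82.6² + 4×82.6×17)]/2 = 14.5 m/s
Subgeostrophic (V < V_g = 17 m/s), as expected around a low.
Converting: 14.5 m/s × 1.944 = 28.1 knots

28.1 knots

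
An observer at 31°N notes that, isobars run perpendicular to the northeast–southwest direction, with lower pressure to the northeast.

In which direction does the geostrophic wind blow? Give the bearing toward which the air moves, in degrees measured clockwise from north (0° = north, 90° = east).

135°

The pressure-gradient force points toward the northeast (bearing 045°).
Geostrophic balance: in the Northern Hemisphere the Coriolis force deflects motion to the right, so the geostrophic wind blows 90° to the right of the pressure-gradient force (low pressure on the left).
Rotating 045° by 90° clockwise gives 135° — the wind blows toward the southeast.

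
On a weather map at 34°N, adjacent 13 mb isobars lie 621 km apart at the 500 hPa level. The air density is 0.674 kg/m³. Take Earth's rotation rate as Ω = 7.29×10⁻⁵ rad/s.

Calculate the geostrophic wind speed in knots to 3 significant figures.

74.1 knots

Coriolis parameter at 34°N:
f = 2Ω sin φ = 2 × 7.29×10⁻⁵ × sin 34° = 8.15×10⁻⁵ s⁻¹
Pressure gradient: |∂P/∂n| = 1300 Pa / 621000 m = 2.09×10⁻³ Pa/m
Geostrophic balance (pressure-gradient force = Coriolis force):
V_g = (1/(fρ)) |∂P/∂n| = 2.09×10⁻³ / (8.15×10⁻⁵ × 0.674) = 38.1 m/s
Converting: 38.1 m/s × 1.944 = 74.1 knots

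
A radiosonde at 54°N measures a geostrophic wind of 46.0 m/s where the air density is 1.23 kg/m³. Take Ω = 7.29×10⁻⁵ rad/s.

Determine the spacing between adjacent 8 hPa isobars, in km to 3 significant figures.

120 km

Coriolis parameter at 54°N:
f = 2Ω sin φ = 2 × 7.29×10⁻⁵ × sin 54° = 1.18×10⁻⁴ s⁻¹
Geostrophic balance rearranged: |∂P/∂n| = f ρ V_g
|∂P/∂n| = 1.18×10⁻⁴ × 1.23 × 46.0 = 6.67×10⁻³ Pa/m
Isobar spacing: Δn = ΔP/|∂P/∂n| = 800 Pa / 6.67×10⁻³ Pa/m = 119870 m ≈ 120 km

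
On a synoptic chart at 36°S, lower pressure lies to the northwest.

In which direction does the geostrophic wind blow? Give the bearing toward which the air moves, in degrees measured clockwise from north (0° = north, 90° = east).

The pressure-gradient force points toward the northwest (bearing 315°).
Geostrophic balance: in the Southern Hemisphere the Coriolis force deflects motion to the left, so the geostrophic wind blows 90° to the left of the pressure-gradient force (low pressure on the right).
Rotating 315° by 90° counterclockwise gives 225° — the wind blows toward the southwest.

225°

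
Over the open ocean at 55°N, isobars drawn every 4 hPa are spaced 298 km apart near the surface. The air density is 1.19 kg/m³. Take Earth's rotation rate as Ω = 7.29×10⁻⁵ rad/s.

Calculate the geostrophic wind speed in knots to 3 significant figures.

Coriolis parameter at 55°N:
f = 2Ω sin φ = 2 × 7.29×10⁻⁵ × sin 55° = 1.19×10⁻⁴ s⁻¹
Pressure gradient: |∂P/∂n| = 400 Pa / 298000 m = 1.34×10⁻³ Pa/m
Geostrophic balance (pressure-gradient force = Coriolis force):
V_g = (1/(fρ)) |∂P/∂n| = 1.34×10⁻³ / (1.19×10⁻⁴ × 1.19) = 9.44 m/s
Converting: 9.44 m/s × 1.944 = 18.4 knots

18.4 knots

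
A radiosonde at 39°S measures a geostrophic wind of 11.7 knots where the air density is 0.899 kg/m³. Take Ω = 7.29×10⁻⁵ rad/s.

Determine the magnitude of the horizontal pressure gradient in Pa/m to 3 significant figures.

Coriolis parameter at 39°S:
f = 2Ω sin φ = 2 × 7.29×10⁻⁵ × sin 39° = 9.18×10⁻⁵ s⁻¹
Wind speed in SI: 11.7 knots = 6.02 m/s
Geostrophic balance rearranged: |∂P/∂n| = f ρ V_g
|∂P/∂n| = 9.18×10⁻⁵ × 0.899 × 6.02 = 4.96×10⁻⁴ Pa/m

4.96×10⁻⁴ Pa/m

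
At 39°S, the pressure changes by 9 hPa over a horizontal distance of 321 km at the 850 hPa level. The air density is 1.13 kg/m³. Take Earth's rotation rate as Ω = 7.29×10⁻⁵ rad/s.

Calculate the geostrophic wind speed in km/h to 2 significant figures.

97 km/h

Coriolis parameter at 39°S:
f = 2Ω sin φ = 2 × 7.29×10⁻⁵ × sin 39° = 9.18×10⁻⁵ s⁻¹
Pressure gradient: |∂P/∂n| = 900 Pa / 321000 m = 2.80×10⁻³ Pa/m
Geostrophic balance (pressure-gradient force = Coriolis force):
V_g = (1/(fρ)) |∂P/∂n| = 2.80×10⁻³ / (9.18×10⁻⁵ × 1.13) = 27.0 m/s
Converting: 27.0 m/s × 3.6 = 97 km/h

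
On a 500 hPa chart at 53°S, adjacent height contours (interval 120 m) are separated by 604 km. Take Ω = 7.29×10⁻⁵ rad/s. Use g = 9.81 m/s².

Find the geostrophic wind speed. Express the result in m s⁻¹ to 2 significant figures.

Coriolis parameter at 53°S:
f = 2Ω sin φ = 2 × 7.29×10⁻⁵ × sin 53° = 1.16×10⁻⁴ s⁻¹
Height gradient: |∂Z/∂n| = 120 m / 604000 m = 1.99×10⁻⁴
On a pressure surface, geostrophic balance gives V_g = (g/f)|∂Z/∂n|:
V_g = 9.81 × 1.99×10⁻⁴ / 1.16×10⁻⁴ = 16.7 m/s

17 m s⁻¹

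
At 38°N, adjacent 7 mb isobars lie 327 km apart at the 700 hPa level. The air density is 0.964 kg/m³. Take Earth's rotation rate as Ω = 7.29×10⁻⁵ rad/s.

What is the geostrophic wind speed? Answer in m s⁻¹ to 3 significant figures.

24.7 m s⁻¹

Coriolis parameter at 38°N:
f = 2Ω sin φ = 2 × 7.29×10⁻⁵ × sin 38° = 8.98×10⁻⁵ s⁻¹
Pressure gradient: |∂P/∂n| = 700 Pa / 327000 m = 2.14×10⁻³ Pa/m
Geostrophic balance (pressure-gradient force = Coriolis force):
V_g = (1/(fρ)) |∂P/∂n| = 2.14×10⁻³ / (8.98×10⁻⁵ × 0.964) = 24.7 m/s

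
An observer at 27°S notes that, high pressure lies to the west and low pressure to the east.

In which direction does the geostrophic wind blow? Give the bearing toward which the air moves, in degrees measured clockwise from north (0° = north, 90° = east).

000°

The pressure-gradient force points toward the east (bearing 090°).
Geostrophic balance: in the Southern Hemisphere the Coriolis force deflects motion to the left, so the geostrophic wind blows 90° to the left of the pressure-gradient force (low pressure on the right).
Rotating 090° by 90° counterclockwise gives 000° — the wind blows toward the north.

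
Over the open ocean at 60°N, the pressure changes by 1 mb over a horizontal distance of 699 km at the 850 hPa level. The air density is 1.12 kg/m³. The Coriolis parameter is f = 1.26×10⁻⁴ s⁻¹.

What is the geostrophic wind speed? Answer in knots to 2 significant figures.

Pressure gradient: |∂P/∂n| = 100 Pa / 699000 m = 1.43×10⁻⁴ Pa/m
Geostrophic balance (pressure-gradient force = Coriolis force):
V_g = (1/(fρ)) |∂P/∂n| = 1.43×10⁻⁴ / (1.26×10⁻⁴ × 1.12) = 1.01 m/s
Converting: 1.01 m/s × 1.944 = 2.0 knots

2.0 knots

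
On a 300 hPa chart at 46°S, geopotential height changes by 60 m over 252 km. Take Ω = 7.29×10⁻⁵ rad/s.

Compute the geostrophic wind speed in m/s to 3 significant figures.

Coriolis parameter at 46°S:
f = 2Ω sin φ = 2 × 7.29×10⁻⁵ × sin 46° = 1.05×10⁻⁴ s⁻¹
Height gradient: |∂Z/∂n| = 60 m / 252000 m = 2.38×10⁻⁴
On a pressure surface, geostrophic balance gives V_g = (g/f)|∂Z/∂n|:
V_g = 9.81 × 2.38×10⁻⁴ / 1.05×10⁻⁴ = 22.3 m/s

22.3 m/s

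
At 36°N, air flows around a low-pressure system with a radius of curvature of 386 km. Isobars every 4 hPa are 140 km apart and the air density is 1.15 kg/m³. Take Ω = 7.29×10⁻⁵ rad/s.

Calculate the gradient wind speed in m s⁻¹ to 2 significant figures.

19 m s⁻¹

Coriolis parameter at 36°N:
f = 2Ω sin φ = 2 × 7.29×10⁻⁵ × sin 36° = 8.57×10⁻⁵ s⁻¹
Pressure gradient: |∂P/∂n| = 400 Pa / 140000 m = 2.86×10⁻³ Pa/m
Geostrophic speed: V_g = |∂P/∂n|/(fρ) = 2.86×10⁻³/(8.57×10⁻⁵ × 1.15) = 29.0 m/s
Around a low, centrifugal force acts outward with Coriolis, so pressure-gradient force balances both:
(1/ρ)|∂P/∂n| = fV + V²/R  →  V² + fR·V − fR·V_g = 0
With fR = 8.57×10⁻⁵ × 386×10³ m = 33.1 m/s:
V = [−fR + √((fR)² + 4 fR V_g)]/2 = [−33.1 + √(33.1² + 4×33.1×29)]/2 = 18.6 m/s
Subgeostrophic (V < V_g = 29 m/s), as expected around a low.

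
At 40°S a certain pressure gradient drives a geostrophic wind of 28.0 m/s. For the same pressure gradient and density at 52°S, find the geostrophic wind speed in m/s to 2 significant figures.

With the same pressure gradient and density, V_g ∝ 1/f ∝ 1/sin φ.
V₂ = V₁ · sin φ₁ / sin φ₂ = 28.0 × sin 40° / sin 52°
V₂ = 28.0 × 0.6428/0.7880 = 23 m/s

23 m/s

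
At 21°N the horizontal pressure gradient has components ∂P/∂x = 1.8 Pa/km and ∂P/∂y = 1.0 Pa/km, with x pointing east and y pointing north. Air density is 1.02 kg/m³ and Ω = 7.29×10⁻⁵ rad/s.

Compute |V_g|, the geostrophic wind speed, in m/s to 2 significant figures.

Coriolis parameter at 21°N:
f = 2Ω sin φ = 2 × 7.29×10⁻⁵ × sin 21° = 5.23×10⁻⁵ s⁻¹
Component geostrophic relations (x east, y north):
u_g = −(1/(fρ)) ∂P/∂y,  v_g = (1/(fρ)) ∂P/∂x
u_g = −(1.0×10⁻³)/(5.23×10⁻⁵ × 1.02) = −18.8 m/s;  v_g = (1.8×10⁻³)/(5.23×10⁻⁵ × 1.02) = 33.8 m/s
|V_g| = √(u_g² + v_g²) = 38.6 m/s

39 m/s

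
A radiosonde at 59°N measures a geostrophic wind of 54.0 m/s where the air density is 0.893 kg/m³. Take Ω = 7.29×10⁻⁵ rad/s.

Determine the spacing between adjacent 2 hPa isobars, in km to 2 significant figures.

Coriolis parameter at 59°N:
f = 2Ω sin φ = 2 × 7.29×10⁻⁵ × sin 59° = 1.25×10⁻⁴ s⁻¹
Geostrophic balance rearranged: |∂P/∂n| = f ρ V_g
|∂P/∂n| = 1.25×10⁻⁴ × 0.893 × 54.0 = 6.03×10⁻³ Pa/m
Isobar spacing: Δn = ΔP/|∂P/∂n| = 200 Pa / 6.03×10⁻³ Pa/m = 33187 m ≈ 33 km

33 km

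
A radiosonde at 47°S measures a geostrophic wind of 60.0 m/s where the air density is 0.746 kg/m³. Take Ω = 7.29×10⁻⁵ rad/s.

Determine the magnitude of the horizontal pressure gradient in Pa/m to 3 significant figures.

4.77×10⁻³ Pa/m

Coriolis parameter at 47°S:
f = 2Ω sin φ = 2 × 7.29×10⁻⁵ × sin 47° = 1.07×10⁻⁴ s⁻¹
Geostrophic balance rearranged: |∂P/∂n| = f ρ V_g
|∂P/∂n| = 1.07×10⁻⁴ × 0.746 × 60.0 = 4.77×10⁻³ Pa/m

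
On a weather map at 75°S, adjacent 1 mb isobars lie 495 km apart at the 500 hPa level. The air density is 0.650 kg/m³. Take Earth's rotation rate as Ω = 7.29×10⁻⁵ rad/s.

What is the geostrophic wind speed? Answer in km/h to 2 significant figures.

7.9 km/h

Coriolis parameter at 75°S:
f = 2Ω sin φ = 2 × 7.29×10⁻⁵ × sin 75° = 1.41×10⁻⁴ s⁻¹
Pressure gradient: |∂P/∂n| = 100 Pa / 495000 m = 2.02×10⁻⁴ Pa/m
Geostrophic balance (pressure-gradient force = Coriolis force):
V_g = (1/(fρ)) |∂P/∂n| = 2.02×10⁻⁴ / (1.41×10⁻⁴ × 0.650) = 2.21 m/s
Converting: 2.21 m/s × 3.6 = 7.9 km/h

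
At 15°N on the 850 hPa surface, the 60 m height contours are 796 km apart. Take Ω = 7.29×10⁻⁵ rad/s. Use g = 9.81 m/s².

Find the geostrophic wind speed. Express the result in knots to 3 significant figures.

38.1 knots

Coriolis parameter at 15°N:
f = 2Ω sin φ = 2 × 7.29×10⁻⁵ × sin 15° = 3.77×10⁻⁵ s⁻¹
Height gradient: |∂Z/∂n| = 60 m / 796000 m = 7.54×10⁻⁵
On a pressure surface, geostrophic balance gives V_g = (g/f)|∂Z/∂n|:
V_g = 9.81 × 7.54×10⁻⁵ / 3.77×10⁻⁵ = 19.6 m/s
Converting: 19.6 m/s × 1.944 = 38.1 knots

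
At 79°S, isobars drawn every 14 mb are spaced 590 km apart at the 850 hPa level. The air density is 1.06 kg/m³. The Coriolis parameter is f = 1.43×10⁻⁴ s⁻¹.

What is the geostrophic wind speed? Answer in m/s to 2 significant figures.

Pressure gradient: |∂P/∂n| = 1400 Pa / 590000 m = 2.37×10⁻³ Pa/m
Geostrophic balance (pressure-gradient force = Coriolis force):
V_g = (1/(fρ)) |∂P/∂n| = 2.37×10⁻³ / (1.43×10⁻⁴ × 1.06) = 15.7 m/s

16 m/s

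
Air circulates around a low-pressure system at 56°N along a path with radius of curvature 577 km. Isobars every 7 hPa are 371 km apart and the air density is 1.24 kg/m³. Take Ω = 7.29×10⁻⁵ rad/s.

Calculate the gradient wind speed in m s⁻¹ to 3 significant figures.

Coriolis parameter at 56°N:
f = 2Ω sin φ = 2 × 7.29×10⁻⁵ × sin 56° = 1.21×10⁻⁴ s⁻¹
Pressure gradient: |∂P/∂n| = 700 Pa / 371000 m = 1.89×10⁻³ Pa/m
Geostrophic speed: V_g = |∂P/∂n|/(fρ) = 1.89×10⁻³/(1.21×10⁻⁴ × 1.24) = 12.6 m/s
Around a low, centrifugal force acts outward with Coriolis, so pressure-gradient force balances both:
(1/ρ)|∂P/∂n| = fV + V²/R  →  V² + fR·V − fR·V_g = 0
With fR = 1.21×10⁻⁴ × 577×10³ m = 69.7 m/s:
V = [−fR + √((fR)² + 4 fR V_g)]/2 = [−69.7 + √(69.7² + 4×69.7×12.6)]/2 = 10.9 m/s
Subgeostrophic (V < V_g = 12.6 m/s), as expected around a low.

10.9 m s⁻¹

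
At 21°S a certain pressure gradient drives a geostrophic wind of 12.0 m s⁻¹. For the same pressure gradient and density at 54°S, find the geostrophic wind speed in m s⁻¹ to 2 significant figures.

5.3 m s⁻¹

With the same pressure gradient and density, V_g ∝ 1/f ∝ 1/sin φ.
V₂ = V₁ · sin φ₁ / sin φ₂ = 12.0 × sin 21° / sin 54°
V₂ = 12.0 × 0.3584/0.8090 = 5.3 m s⁻¹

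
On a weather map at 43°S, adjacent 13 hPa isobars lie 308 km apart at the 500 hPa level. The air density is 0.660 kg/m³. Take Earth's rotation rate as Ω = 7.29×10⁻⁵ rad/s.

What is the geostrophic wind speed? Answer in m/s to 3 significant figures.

64.3 m/s

Coriolis parameter at 43°S:
f = 2Ω sin φ = 2 × 7.29×10⁻⁵ × sin 43° = 9.94×10⁻⁵ s⁻¹
Pressure gradient: |∂P/∂n| = 1300 Pa / 308000 m = 4.22×10⁻³ Pa/m
Geostrophic balance (pressure-gradient force = Coriolis force):
V_g = (1/(fρ)) |∂P/∂n| = 4.22×10⁻³ / (9.94×10⁻⁵ × 0.660) = 64.3 m/s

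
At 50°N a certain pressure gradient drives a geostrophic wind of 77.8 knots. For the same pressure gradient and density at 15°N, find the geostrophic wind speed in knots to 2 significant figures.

With the same pressure gradient and density, V_g ∝ 1/f ∝ 1/sin φ.
V₂ = V₁ · sin φ₁ / sin φ₂ = 77.8 × sin 50° / sin 15°
V₂ = 77.8 × 0.7660/0.2588 = 230 knots

230 knots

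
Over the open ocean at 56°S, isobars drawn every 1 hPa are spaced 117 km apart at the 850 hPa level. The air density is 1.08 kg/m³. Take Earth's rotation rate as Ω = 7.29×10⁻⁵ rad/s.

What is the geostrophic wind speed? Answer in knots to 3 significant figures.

Coriolis parameter at 56°S:
f = 2Ω sin φ = 2 × 7.29×10⁻⁵ × sin 56° = 1.21×10⁻⁴ s⁻¹
Pressure gradient: |∂P/∂n| = 100 Pa / 117000 m = 8.55×10⁻⁴ Pa/m
Geostrophic balance (pressure-gradient force = Coriolis force):
V_g = (1/(fρ)) |∂P/∂n| = 8.55×10⁻⁴ / (1.21×10⁻⁴ × 1.08) = 6.55 m/s
Converting: 6.55 m/s × 1.944 = 12.7 knots

12.7 knots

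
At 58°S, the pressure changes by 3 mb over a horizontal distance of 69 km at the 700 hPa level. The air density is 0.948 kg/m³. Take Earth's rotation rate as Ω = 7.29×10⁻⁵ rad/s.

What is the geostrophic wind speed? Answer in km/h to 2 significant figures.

Coriolis parameter at 58°S:
f = 2Ω sin φ = 2 × 7.29×10⁻⁵ × sin 58° = 1.24×10⁻⁴ s⁻¹
Pressure gradient: |∂P/∂n| = 300 Pa / 69000 m = 4.35×10⁻³ Pa/m
Geostrophic balance (pressure-gradient force = Coriolis force):
V_g = (1/(fρ)) |∂P/∂n| = 4.35×10⁻³ / (1.24×10⁻⁴ × 0.948) = 37.1 m/s
Converting: 37.1 m/s × 3.6 = 130 km/h

130 km/h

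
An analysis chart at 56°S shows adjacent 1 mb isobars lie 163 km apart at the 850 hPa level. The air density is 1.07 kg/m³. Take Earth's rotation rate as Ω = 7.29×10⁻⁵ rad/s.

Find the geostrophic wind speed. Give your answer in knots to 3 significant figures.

9.22 knots

Coriolis parameter at 56°S:
f = 2Ω sin φ = 2 × 7.29×10⁻⁵ × sin 56° = 1.21×10⁻⁴ s⁻¹
Pressure gradient: |∂P/∂n| = 100 Pa / 163000 m = 6.13×10⁻⁴ Pa/m
Geostrophic balance (pressure-gradient force = Coriolis force):
V_g = (1/(fρ)) |∂P/∂n| = 6.13×10⁻⁴ / (1.21×10⁻⁴ × 1.07) = 4.74 m/s
Converting: 4.74 m/s × 1.944 = 9.22 knots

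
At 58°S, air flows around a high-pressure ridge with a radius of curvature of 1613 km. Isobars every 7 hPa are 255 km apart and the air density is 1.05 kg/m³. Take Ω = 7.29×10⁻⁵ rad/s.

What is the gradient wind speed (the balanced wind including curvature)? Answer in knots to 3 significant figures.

Coriolis parameter at 58°S:
f = 2Ω sin φ = 2 × 7.29×10⁻⁵ × sin 58° = 1.24×10⁻⁴ s⁻¹
Pressure gradient: |∂P/∂n| = 700 Pa / 255000 m = 2.75×10⁻³ Pa/m
Geostrophic speed: V_g = |∂P/∂n|/(fρ) = 2.75×10⁻³/(1.24×10⁻⁴ × 1.05) = 21.1 m/s
Around a high, pressure-gradient force acts outward with centrifugal, so Coriolis balances both:
fV = (1/ρ)|∂P/∂n| + V²/R  →  V² − fR·V + fR·V_g = 0
With fR = 1.24×10⁻⁴ × 1613×10³ m = 199 m/s:
V = [fR − √((fR)² − 4 fR V_g)]/2 = [199 − √(199² − 4×199×21.1)]/2 = 24 m/s
Supergeostrophic (V > V_g = 21.1 m/s), as expected around a high.
Converting: 24 m/s × 1.944 = 46.7 knots

46.7 knots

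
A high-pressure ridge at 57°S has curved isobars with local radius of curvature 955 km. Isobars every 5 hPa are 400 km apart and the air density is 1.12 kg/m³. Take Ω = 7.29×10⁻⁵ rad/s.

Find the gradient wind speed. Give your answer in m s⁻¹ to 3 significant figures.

Coriolis parameter at 57°S:
f = 2Ω sin φ = 2 × 7.29×10⁻⁵ × sin 57° = 1.22×10⁻⁴ s⁻¹
Pressure gradient: |∂P/∂n| = 500 Pa / 400000 m = 1.25×10⁻³ Pa/m
Geostrophic speed: V_g = |∂P/∂n|/(fρ) = 1.25×10⁻³/(1.22×10⁻⁴ × 1.12) = 9.13 m/s
Around a high, pressure-gradient force acts outward with centrifugal, so Coriolis balances both:
fV = (1/ρ)|∂P/∂n| + V²/R  →  V² − fR·V + fR·V_g = 0
With fR = 1.22×10⁻⁴ × 955×10³ m = 117 m/s:
V = [fR − √((fR)² − 4 fR V_g)]/2 = [117 − √(117² − 4×117×9.13)]/2 = 9.98 m/s
Supergeostrophic (V > V_g = 9.13 m/s), as expected around a high.

9.98 m s⁻¹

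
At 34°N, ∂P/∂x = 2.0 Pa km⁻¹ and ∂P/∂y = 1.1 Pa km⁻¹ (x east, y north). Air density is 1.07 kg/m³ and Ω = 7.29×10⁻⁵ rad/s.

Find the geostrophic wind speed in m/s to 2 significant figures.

Coriolis parameter at 34°N:
f = 2Ω sin φ = 2 × 7.29×10⁻⁵ × sin 34° = 8.15×10⁻⁵ s⁻¹
Component geostrophic relations (x east, y north):
u_g = −(1/(fρ)) ∂P/∂y,  v_g = (1/(fρ)) ∂P/∂x
u_g = −(1.1×10⁻³)/(8.15×10⁻⁵ × 1.07) = −12.6 m/s;  v_g = (2.0×10⁻³)/(8.15×10⁻⁵ × 1.07) = 22.9 m/s
|V_g| = √(u_g² + v_g²) = 26.2 m/s

26 m/s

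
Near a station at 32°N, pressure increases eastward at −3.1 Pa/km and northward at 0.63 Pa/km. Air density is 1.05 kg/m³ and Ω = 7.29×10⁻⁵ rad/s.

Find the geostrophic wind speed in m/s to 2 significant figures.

Coriolis parameter at 32°N:
f = 2Ω sin φ = 2 × 7.29×10⁻⁵ × sin 32° = 7.73×10⁻⁵ s⁻¹
Component geostrophic relations (x east, y north):
u_g = −(1/(fρ)) ∂P/∂y,  v_g = (1/(fρ)) ∂P/∂x
u_g = −(0.63×10⁻³)/(7.73×10⁻⁵ × 1.05) = −7.77 m/s;  v_g = (−3.1×10⁻³)/(7.73×10⁻⁵ × 1.05) = −38.2 m/s
|V_g| = √(u_g² + v_g²) = 39.0 m/s

39 m/s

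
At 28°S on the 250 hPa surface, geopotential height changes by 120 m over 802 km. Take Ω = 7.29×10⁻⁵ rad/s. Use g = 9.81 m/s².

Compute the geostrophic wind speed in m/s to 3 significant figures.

21.4 m/s

Coriolis parameter at 28°S:
f = 2Ω sin φ = 2 × 7.29×10⁻⁵ × sin 28° = 6.84×10⁻⁵ s⁻¹
Height gradient: |∂Z/∂n| = 120 m / 802000 m = 1.50×10⁻⁴
On a pressure surface, geostrophic balance gives V_g = (g/f)|∂Z/∂n|:
V_g = 9.81 × 1.50×10⁻⁴ / 6.84×10⁻⁵ = 21.4 m/s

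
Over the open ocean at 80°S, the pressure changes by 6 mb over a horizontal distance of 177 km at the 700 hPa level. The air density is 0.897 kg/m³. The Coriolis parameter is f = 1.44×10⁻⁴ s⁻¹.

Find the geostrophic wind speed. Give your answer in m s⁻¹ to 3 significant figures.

Pressure gradient: |∂P/∂n| = 600 Pa / 177000 m = 3.39×10⁻³ Pa/m
Geostrophic balance (pressure-gradient force = Coriolis force):
V_g = (1/(fρ)) |∂P/∂n| = 3.39×10⁻³ / (1.44×10⁻⁴ × 0.897) = 26.2 m/s

26.2 m s⁻¹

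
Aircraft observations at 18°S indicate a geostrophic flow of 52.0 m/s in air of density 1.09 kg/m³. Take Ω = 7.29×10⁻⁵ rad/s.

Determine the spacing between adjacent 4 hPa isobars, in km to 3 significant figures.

157 km

Coriolis parameter at 18°S:
f = 2Ω sin φ = 2 × 7.29×10⁻⁵ × sin 18° = 4.51×10⁻⁵ s⁻¹
Geostrophic balance rearranged: |∂P/∂n| = f ρ V_g
|∂P/∂n| = 4.51×10⁻⁵ × 1.09 × 52.0 = 2.55×10⁻³ Pa/m
Isobar spacing: Δn = ΔP/|∂P/∂n| = 400 Pa / 2.55×10⁻³ Pa/m = 156636 m ≈ 157 km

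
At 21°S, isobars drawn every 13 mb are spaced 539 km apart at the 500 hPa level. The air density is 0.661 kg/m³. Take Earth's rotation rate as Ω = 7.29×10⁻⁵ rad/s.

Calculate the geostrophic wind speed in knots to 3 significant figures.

136 knots

Coriolis parameter at 21°S:
f = 2Ω sin φ = 2 × 7.29×10⁻⁵ × sin 21° = 5.23×10⁻⁵ s⁻¹
Pressure gradient: |∂P/∂n| = 1300 Pa / 539000 m = 2.41×10⁻³ Pa/m
Geostrophic balance (pressure-gradient force = Coriolis force):
V_g = (1/(fρ)) |∂P/∂n| = 2.41×10⁻³ / (5.23×10⁻⁵ × 0.661) = 69.8 m/s
Converting: 69.8 m/s × 1.944 = 136 knots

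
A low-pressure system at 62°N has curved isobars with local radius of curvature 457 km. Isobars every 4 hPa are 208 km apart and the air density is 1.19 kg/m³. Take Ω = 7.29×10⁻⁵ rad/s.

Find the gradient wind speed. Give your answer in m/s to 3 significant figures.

10.6 m/s

Coriolis parameter at 62°N:
f = 2Ω sin φ = 2 × 7.29×10⁻⁵ × sin 62° = 1.29×10⁻⁴ s⁻¹
Pressure gradient: |∂P/∂n| = 400 Pa / 208000 m = 1.92×10⁻³ Pa/m
Geostrophic speed: V_g = |∂P/∂n|/(fρ) = 1.92×10⁻³/(1.29×10⁻⁴ × 1.19) = 12.6 m/s
Around a low, centrifugal force acts outward with Coriolis, so pressure-gradient force balances both:
(1/ρ)|∂P/∂n| = fV + V²/R  →  V² + fR·V − fR·V_g = 0
With fR = 1.29×10⁻⁴ × 457×10³ m = 58.8 m/s:
V = [−fR + √((fR)² + 4 fR V_g)]/2 = [−58.8 + √(58.8² + 4×58.8×12.6)]/2 = 10.6 m/s
Subgeostrophic (V < V_g = 12.6 m/s), as expected around a low.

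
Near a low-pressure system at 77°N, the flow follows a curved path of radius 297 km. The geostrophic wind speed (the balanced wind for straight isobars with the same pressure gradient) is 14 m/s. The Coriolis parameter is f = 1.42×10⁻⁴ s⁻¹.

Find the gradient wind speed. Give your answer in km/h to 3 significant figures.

39.9 km/h

Around a low, centrifugal force acts outward with Coriolis, so pressure-gradient force balances both:
(1/ρ)|∂P/∂n| = fV + V²/R  →  V² + fR·V − fR·V_g = 0
With fR = 1.42×10⁻⁴ × 297×10³ m = 42.2 m/s:
V = [−fR + √((fR)² + 4 fR V_g)]/2 = [−42.2 + √(42.2² + 4×42.2×14)]/2 = 11.1 m/s
Subgeostrophic (V < V_g = 14 m/s), as expected around a low.
Converting: 11.1 m/s × 3.6 = 39.9 km/h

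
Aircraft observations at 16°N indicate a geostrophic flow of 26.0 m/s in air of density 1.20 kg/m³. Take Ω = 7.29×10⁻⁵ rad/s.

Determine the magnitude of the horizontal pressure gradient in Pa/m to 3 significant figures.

Coriolis parameter at 16°N:
f = 2Ω sin φ = 2 × 7.29×10⁻⁵ × sin 16° = 4.02×10⁻⁵ s⁻¹
Geostrophic balance rearranged: |∂P/∂n| = f ρ V_g
|∂P/∂n| = 4.02×10⁻⁵ × 1.20 × 26.0 = 1.25×10⁻³ Pa/m

1.25×10⁻³ Pa/m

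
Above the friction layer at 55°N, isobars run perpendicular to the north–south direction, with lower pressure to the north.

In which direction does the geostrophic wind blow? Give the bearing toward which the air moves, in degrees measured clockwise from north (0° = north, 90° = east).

The pressure-gradient force points toward the north (bearing 000°).
Geostrophic balance: in the Northern Hemisphere the Coriolis force deflects motion to the right, so the geostrophic wind blows 90° to the right of the pressure-gradient force (low pressure on the left).
Rotating 000° by 90° clockwise gives 090° — the wind blows toward the east.

090°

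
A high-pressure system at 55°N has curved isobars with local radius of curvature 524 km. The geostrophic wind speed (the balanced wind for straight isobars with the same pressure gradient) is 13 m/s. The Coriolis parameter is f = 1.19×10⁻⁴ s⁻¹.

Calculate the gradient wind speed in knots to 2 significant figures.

Around a high, pressure-gradient force acts outward with centrifugal, so Coriolis balances both:
fV = (1/ρ)|∂P/∂n| + V²/R  →  V² − fR·V + fR·V_g = 0
With fR = 1.19×10⁻⁴ × 524×10³ m = 62.4 m/s:
V = [fR − √((fR)² − 4 fR V_g)]/2 = [62.4 − √(62.4² − 4×62.4×13)]/2 = 18.5 m/s
Supergeostrophic (V > V_g = 13 m/s), as expected around a high.
Converting: 18.5 m/s × 1.944 = 36 knots

36 knots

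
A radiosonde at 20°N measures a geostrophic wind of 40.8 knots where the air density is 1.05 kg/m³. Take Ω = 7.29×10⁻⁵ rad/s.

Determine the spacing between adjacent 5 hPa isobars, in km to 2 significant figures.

Coriolis parameter at 20°N:
f = 2Ω sin φ = 2 × 7.29×10⁻⁵ × sin 20° = 4.99×10⁻⁵ s⁻¹
Wind speed in SI: 40.8 knots = 21.0 m/s
Geostrophic balance rearranged: |∂P/∂n| = f ρ V_g
|∂P/∂n| = 4.99×10⁻⁵ × 1.05 × 21.0 = 1.10×10⁻³ Pa/m
Isobar spacing: Δn = ΔP/|∂P/∂n| = 500 Pa / 1.10×10⁻³ Pa/m = 454960 m ≈ 450 km

450 km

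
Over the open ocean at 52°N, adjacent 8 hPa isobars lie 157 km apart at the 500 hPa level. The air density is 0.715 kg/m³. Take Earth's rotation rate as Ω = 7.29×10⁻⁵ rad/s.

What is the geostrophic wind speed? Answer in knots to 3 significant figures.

Coriolis parameter at 52°N:
f = 2Ω sin φ = 2 × 7.29×10⁻⁵ × sin 52° = 1.15×10⁻⁴ s⁻¹
Pressure gradient: |∂P/∂n| = 800 Pa / 157000 m = 5.10×10⁻³ Pa/m
Geostrophic balance (pressure-gradient force = Coriolis force):
V_g = (1/(fρ)) |∂P/∂n| = 5.10×10⁻³ / (1.15×10⁻⁴ × 0.715) = 62.0 m/s
Converting: 62.0 m/s × 1.944 = 121 knots

121 knots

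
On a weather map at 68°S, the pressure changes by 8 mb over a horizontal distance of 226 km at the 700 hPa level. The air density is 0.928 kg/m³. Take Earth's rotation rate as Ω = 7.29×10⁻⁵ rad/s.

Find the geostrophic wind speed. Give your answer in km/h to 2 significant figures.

100 km/h

Coriolis parameter at 68°S:
f = 2Ω sin φ = 2 × 7.29×10⁻⁵ × sin 68° = 1.35×10⁻⁴ s⁻¹
Pressure gradient: |∂P/∂n| = 800 Pa / 226000 m = 3.54×10⁻³ Pa/m
Geostrophic balance (pressure-gradient force = Coriolis force):
V_g = (1/(fρ)) |∂P/∂n| = 3.54×10⁻³ / (1.35×10⁻⁴ × 0.928) = 28.2 m/s
Converting: 28.2 m/s × 3.6 = 100 km/h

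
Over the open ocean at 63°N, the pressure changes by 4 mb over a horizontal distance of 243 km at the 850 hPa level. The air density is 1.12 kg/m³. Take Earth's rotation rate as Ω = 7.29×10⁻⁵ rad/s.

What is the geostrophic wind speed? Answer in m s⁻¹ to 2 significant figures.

Coriolis parameter at 63°N:
f = 2Ω sin φ = 2 × 7.29×10⁻⁵ × sin 63° = 1.30×10⁻⁴ s⁻¹
Pressure gradient: |∂P/∂n| = 400 Pa / 243000 m = 1.65×10⁻³ Pa/m
Geostrophic balance (pressure-gradient force = Coriolis force):
V_g = (1/(fρ)) |∂P/∂n| = 1.65×10⁻³ / (1.30×10⁻⁴ × 1.12) = 11.3 m/s

11 m s⁻¹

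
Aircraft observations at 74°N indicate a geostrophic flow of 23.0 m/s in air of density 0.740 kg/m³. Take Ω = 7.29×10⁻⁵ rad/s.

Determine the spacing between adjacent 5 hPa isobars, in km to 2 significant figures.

Coriolis parameter at 74°N:
f = 2Ω sin φ = 2 × 7.29×10⁻⁵ × sin 74° = 1.40×10⁻⁴ s⁻¹
Geostrophic balance rearranged: |∂P/∂n| = f ρ V_g
|∂P/∂n| = 1.40×10⁻⁴ × 0.740 × 23.0 = 2.39×10⁻³ Pa/m
Isobar spacing: Δn = ΔP/|∂P/∂n| = 500 Pa / 2.39×10⁻³ Pa/m = 209610 m ≈ 210 km

210 km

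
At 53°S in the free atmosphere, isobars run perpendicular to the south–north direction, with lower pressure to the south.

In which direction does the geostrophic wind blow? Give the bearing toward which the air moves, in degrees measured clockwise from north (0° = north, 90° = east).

The pressure-gradient force points toward the south (bearing 180°).
Geostrophic balance: in the Southern Hemisphere the Coriolis force deflects motion to the left, so the geostrophic wind blows 90° to the left of the pressure-gradient force (low pressure on the right).
Rotating 180° by 90° counterclockwise gives 090° — the wind blows toward the east.

090°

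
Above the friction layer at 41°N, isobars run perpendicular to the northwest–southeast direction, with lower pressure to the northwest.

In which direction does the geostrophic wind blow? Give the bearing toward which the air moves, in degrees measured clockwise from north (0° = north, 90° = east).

045°

The pressure-gradient force points toward the northwest (bearing 315°).
Geostrophic balance: in the Northern Hemisphere the Coriolis force deflects motion to the right, so the geostrophic wind blows 90° to the right of the pressure-gradient force (low pressure on the left).
Rotating 315° by 90° clockwise gives 045° — the wind blows toward the northeast.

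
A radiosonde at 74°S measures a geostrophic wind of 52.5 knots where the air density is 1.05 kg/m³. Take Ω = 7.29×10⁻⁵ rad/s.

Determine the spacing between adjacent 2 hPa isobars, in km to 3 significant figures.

50.3 km

Coriolis parameter at 74°S:
f = 2Ω sin φ = 2 × 7.29×10⁻⁵ × sin 74° = 1.40×10⁻⁴ s⁻¹
Wind speed in SI: 52.5 knots = 27.0 m/s
Geostrophic balance rearranged: |∂P/∂n| = f ρ V_g
|∂P/∂n| = 1.40×10⁻⁴ × 1.05 × 27.0 = 3.97×10⁻³ Pa/m
Isobar spacing: Δn = ΔP/|∂P/∂n| = 200 Pa / 3.97×10⁻³ Pa/m = 50320 m ≈ 50.3 km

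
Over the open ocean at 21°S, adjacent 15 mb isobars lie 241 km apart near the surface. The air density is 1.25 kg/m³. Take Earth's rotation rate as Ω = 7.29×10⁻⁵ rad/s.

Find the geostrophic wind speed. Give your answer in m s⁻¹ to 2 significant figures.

Coriolis parameter at 21°S:
f = 2Ω sin φ = 2 × 7.29×10⁻⁵ × sin 21° = 5.23×10⁻⁵ s⁻¹
Pressure gradient: |∂P/∂n| = 1500 Pa / 241000 m = 6.22×10⁻³ Pa/m
Geostrophic balance (pressure-gradient force = Coriolis force):
V_g = (1/(fρ)) |∂P/∂n| = 6.22×10⁻³ / (5.23×10⁻⁵ × 1.25) = 95.3 m/s

95 m s⁻¹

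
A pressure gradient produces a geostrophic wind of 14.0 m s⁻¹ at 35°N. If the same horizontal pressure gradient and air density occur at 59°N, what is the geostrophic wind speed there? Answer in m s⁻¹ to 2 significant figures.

9.4 m s⁻¹

With the same pressure gradient and density, V_g ∝ 1/f ∝ 1/sin φ.
V₂ = V₁ · sin φ₁ / sin φ₂ = 14.0 × sin 35° / sin 59°
V₂ = 14.0 × 0.5736/0.8572 = 9.4 m s⁻¹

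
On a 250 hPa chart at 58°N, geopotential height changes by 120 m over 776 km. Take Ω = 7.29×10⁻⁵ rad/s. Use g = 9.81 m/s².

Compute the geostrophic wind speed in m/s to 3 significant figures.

12.3 m/s

Coriolis parameter at 58°N:
f = 2Ω sin φ = 2 × 7.29×10⁻⁵ × sin 58° = 1.24×10⁻⁴ s⁻¹
Height gradient: |∂Z/∂n| = 120 m / 776000 m = 1.55×10⁻⁴
On a pressure surface, geostrophic balance gives V_g = (g/f)|∂Z/∂n|:
V_g = 9.81 × 1.55×10⁻⁴ / 1.24×10⁻⁴ = 12.3 m/s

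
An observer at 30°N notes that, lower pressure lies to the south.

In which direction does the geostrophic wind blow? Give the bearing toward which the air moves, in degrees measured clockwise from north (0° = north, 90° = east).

The pressure-gradient force points toward the south (bearing 180°).
Geostrophic balance: in the Northern Hemisphere the Coriolis force deflects motion to the right, so the geostrophic wind blows 90° to the right of the pressure-gradient force (low pressure on the left).
Rotating 180° by 90° clockwise gives 270° — the wind blows toward the west.

270°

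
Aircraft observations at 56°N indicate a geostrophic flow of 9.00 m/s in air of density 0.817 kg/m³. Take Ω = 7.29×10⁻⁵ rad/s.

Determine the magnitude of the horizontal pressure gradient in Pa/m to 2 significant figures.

8.9×10⁻⁴ Pa/m

Coriolis parameter at 56°N:
f = 2Ω sin φ = 2 × 7.29×10⁻⁵ × sin 56° = 1.21×10⁻⁴ s⁻¹
Geostrophic balance rearranged: |∂P/∂n| = f ρ V_g
|∂P/∂n| = 1.21×10⁻⁴ × 0.817 × 9.00 = 8.89×10⁻⁴ Pa/m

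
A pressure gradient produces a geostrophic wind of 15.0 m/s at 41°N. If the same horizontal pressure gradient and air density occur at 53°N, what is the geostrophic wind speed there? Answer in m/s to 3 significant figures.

12.3 m/s

With the same pressure gradient and density, V_g ∝ 1/f ∝ 1/sin φ.
V₂ = V₁ · sin φ₁ / sin φ₂ = 15.0 × sin 41° / sin 53°
V₂ = 15.0 × 0.6561/0.7986 = 12.3 m/s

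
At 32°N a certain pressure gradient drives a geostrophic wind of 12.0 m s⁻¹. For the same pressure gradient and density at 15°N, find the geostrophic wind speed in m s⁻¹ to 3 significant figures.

With the same pressure gradient and density, V_g ∝ 1/f ∝ 1/sin φ.
V₂ = V₁ · sin φ₁ / sin φ₂ = 12.0 × sin 32° / sin 15°
V₂ = 12.0 × 0.5299/0.2588 = 24.6 m s⁻¹

24.6 m s⁻¹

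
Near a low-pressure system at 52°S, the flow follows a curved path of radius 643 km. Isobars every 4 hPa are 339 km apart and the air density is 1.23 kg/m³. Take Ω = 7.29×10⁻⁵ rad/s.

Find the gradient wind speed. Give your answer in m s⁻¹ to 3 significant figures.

7.57 m s⁻¹

Coriolis parameter at 52°S:
f = 2Ω sin φ = 2 × 7.29×10⁻⁵ × sin 52° = 1.15×10⁻⁴ s⁻¹
Pressure gradient: |∂P/∂n| = 400 Pa / 339000 m = 1.18×10⁻³ Pa/m
Geostrophic speed: V_g = |∂P/∂n|/(fρ) = 1.18×10⁻³/(1.15×10⁻⁴ × 1.23) = 8.35 m/s
Around a low, centrifugal force acts outward with Coriolis, so pressure-gradient force balances both:
(1/ρ)|∂P/∂n| = fV + V²/R  →  V² + fR·V − fR·V_g = 0
With fR = 1.15×10⁻⁴ × 643×10³ m = 73.9 m/s:
V = [−fR + √((fR)² + 4 fR V_g)]/2 = [−73.9 + √(73.9² + 4×73.9×8.35)]/2 = 7.57 m/s
Subgeostrophic (V < V_g = 8.35 m/s), as expected around a low.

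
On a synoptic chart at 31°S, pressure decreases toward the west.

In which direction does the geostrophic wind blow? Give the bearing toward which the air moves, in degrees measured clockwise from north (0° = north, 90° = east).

The pressure-gradient force points toward the west (bearing 270°).
Geostrophic balance: in the Southern Hemisphere the Coriolis force deflects motion to the left, so the geostrophic wind blows 90° to the left of the pressure-gradient force (low pressure on the right).
Rotating 270° by 90° counterclockwise gives 180° — the wind blows toward the south.

180°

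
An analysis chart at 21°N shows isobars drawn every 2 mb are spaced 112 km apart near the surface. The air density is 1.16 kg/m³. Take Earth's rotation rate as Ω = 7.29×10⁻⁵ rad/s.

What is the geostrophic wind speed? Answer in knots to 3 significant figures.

Coriolis parameter at 21°N:
f = 2Ω sin φ = 2 × 7.29×10⁻⁵ × sin 21° = 5.23×10⁻⁵ s⁻¹
Pressure gradient: |∂P/∂n| = 200 Pa / 112000 m = 1.79×10⁻³ Pa/m
Geostrophic balance (pressure-gradient force = Coriolis force):
V_g = (1/(fρ)) |∂P/∂n| = 1.79×10⁻³ / (5.23×10⁻⁵ × 1.16) = 29.5 m/s
Converting: 29.5 m/s × 1.944 = 57.3 knots

57.3 knots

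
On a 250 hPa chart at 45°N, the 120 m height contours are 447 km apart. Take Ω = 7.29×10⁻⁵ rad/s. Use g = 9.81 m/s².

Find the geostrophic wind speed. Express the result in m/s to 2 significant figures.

Coriolis parameter at 45°N:
f = 2Ω sin φ = 2 × 7.29×10⁻⁵ × sin 45° = 1.03×10⁻⁴ s⁻¹
Height gradient: |∂Z/∂n| = 120 m / 447000 m = 2.68×10⁻⁴
On a pressure surface, geostrophic balance gives V_g = (g/f)|∂Z/∂n|:
V_g = 9.81 × 2.68×10⁻⁴ / 1.03×10⁻⁴ = 25.5 m/s

26 m/s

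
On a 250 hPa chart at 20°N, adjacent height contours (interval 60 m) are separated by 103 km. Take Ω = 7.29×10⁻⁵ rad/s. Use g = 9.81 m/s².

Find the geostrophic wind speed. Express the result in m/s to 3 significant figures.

115 m/s

Coriolis parameter at 20°N:
f = 2Ω sin φ = 2 × 7.29×10⁻⁵ × sin 20° = 4.99×10⁻⁵ s⁻¹
Height gradient: |∂Z/∂n| = 60 m / 103000 m = 5.83×10⁻⁴
On a pressure surface, geostrophic balance gives V_g = (g/f)|∂Z/∂n|:
V_g = 9.81 × 5.83×10⁻⁴ / 4.99×10⁻⁵ = 115 m/s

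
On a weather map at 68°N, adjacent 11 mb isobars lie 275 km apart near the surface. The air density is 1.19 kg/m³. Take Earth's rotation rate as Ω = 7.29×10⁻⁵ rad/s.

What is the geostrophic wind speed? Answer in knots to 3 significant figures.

48.3 knots

Coriolis parameter at 68°N:
f = 2Ω sin φ = 2 × 7.29×10⁻⁵ × sin 68° = 1.35×10⁻⁴ s⁻¹
Pressure gradient: |∂P/∂n| = 1100 Pa / 275000 m = 4.00×10⁻³ Pa/m
Geostrophic balance (pressure-gradient force = Coriolis force):
V_g = (1/(fρ)) |∂P/∂n| = 4.00×10⁻³ / (1.35×10⁻⁴ × 1.19) = 24.9 m/s
Converting: 24.9 m/s × 1.944 = 48.3 knots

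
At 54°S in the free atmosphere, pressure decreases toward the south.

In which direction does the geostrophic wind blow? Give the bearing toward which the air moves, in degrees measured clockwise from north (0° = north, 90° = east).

090°

The pressure-gradient force points toward the south (bearing 180°).
Geostrophic balance: in the Southern Hemisphere the Coriolis force deflects motion to the left, so the geostrophic wind blows 90° to the left of the pressure-gradient force (low pressure on the right).
Rotating 180° by 90° counterclockwise gives 090° — the wind blows toward the east.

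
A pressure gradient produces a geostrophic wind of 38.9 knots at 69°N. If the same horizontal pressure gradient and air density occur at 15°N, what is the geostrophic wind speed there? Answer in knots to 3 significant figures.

With the same pressure gradient and density, V_g ∝ 1/f ∝ 1/sin φ.
V₂ = V₁ · sin φ₁ / sin φ₂ = 38.9 × sin 69° / sin 15°
V₂ = 38.9 × 0.9336/0.2588 = 140 knots

140 knots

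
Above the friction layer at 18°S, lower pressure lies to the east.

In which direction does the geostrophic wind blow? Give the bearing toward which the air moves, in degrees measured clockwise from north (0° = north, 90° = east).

The pressure-gradient force points toward the east (bearing 090°).
Geostrophic balance: in the Southern Hemisphere the Coriolis force deflects motion to the left, so the geostrophic wind blows 90° to the left of the pressure-gradient force (low pressure on the right).
Rotating 090° by 90° counterclockwise gives 000° — the wind blows toward the north.

000°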